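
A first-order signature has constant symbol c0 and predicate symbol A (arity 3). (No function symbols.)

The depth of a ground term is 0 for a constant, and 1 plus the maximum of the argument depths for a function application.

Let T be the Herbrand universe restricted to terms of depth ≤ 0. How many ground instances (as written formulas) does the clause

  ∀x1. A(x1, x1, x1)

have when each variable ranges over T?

1

Ground terms of depth ≤ 0:
  With no function symbols every ground term is a constant, so there is exactly 1 ground term at every depth bound.
  N_0 = 1
  Explicitly: c0.
So there is exactly 1 ground term available for substitution.
The body mentions the single quantified variable x1; since ground terms form a free algebra, no two substitutions collapse to the same formula.
Number of ground instances = 1.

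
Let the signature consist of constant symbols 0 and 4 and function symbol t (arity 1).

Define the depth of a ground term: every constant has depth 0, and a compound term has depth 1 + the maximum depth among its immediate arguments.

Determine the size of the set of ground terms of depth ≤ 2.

6

If N_k denotes the number of depth-≤k ground terms, the 2 constants give N_0 = 2, and each function symbol of arity r contributes N_{k-1}^r new terms at level k: N_k = 2 + N_{k-1}.
N_0 = 2
N_1 = 2 + 2 = 4
N_2 = 2 + 4 = 6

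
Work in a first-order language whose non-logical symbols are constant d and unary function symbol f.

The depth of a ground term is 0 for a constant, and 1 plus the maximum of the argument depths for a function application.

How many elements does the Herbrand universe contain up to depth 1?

Count level by level. With function symbols f/1, the terms of depth ≤ k are the 1 constant together with each function applied to depth-≤(k−1) tuples, so N_k = 1 + N_{k-1}.
N_0 = 1
N_1 = 1 + 1 = 2

2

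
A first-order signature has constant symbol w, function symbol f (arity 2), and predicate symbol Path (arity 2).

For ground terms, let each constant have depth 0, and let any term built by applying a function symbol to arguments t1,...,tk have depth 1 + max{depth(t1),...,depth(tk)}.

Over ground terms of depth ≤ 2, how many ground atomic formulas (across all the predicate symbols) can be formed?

First count ground terms of depth ≤ 2.
Let N_k = |{terms of depth ≤ k}|. Then N_0 = 1 and N_k = 1 + N_{k-1}^2 for k ≥ 1 (one summand per function symbol, arity giving the exponent).
N_0 = 1
N_1 = 1 + 1^2 = 2
N_2 = 1 + 2^2 = 5
So |H| = 5.
Ground atoms are formed by filling each argument slot of a predicate with a term from H, so an r-ary predicate gives |H|^r atoms:
  Path: 5^2 = 25
Total ground atoms: 25.

25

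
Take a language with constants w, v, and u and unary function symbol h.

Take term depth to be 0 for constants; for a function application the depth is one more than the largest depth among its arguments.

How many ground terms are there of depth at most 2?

Write N_k for the number of ground terms of depth ≤ k. A term of depth ≤ k is either a constant or a function symbol applied to arguments of depth ≤ k−1, so N_k = 3 + N_{k-1}.
N_0 = 3
N_1 = 3 + 3 = 6
N_2 = 3 + 6 = 9
Explicitly: w, v, u, h(w), h(v), h(u), h(h(w)), h(h(v)), h(h(u)).

9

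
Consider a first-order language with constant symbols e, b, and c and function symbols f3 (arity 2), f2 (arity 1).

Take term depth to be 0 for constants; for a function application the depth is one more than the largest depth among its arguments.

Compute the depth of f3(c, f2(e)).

2

depth(f2(e)) = 1 + depth(e) = 1 + 0 = 1
depth(f3(c, f2(e))) = 1 + max(0, 1) = 2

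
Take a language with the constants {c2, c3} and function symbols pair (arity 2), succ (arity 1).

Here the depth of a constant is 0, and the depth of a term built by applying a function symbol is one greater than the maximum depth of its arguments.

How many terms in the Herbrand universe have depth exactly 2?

66

Write N_k for the number of ground terms of depth ≤ k. A term of depth ≤ k is either a constant or a function symbol applied to arguments of depth ≤ k−1, so N_k = 2 + N_{k-1}^2 + N_{k-1}.
N_0 = 2
N_1 = 2 + 2^2 + 2 = 8
N_2 = 2 + 8^2 + 8 = 74
Terms of depth exactly 2: N_2 − N_1 = 74 − 8 = 66.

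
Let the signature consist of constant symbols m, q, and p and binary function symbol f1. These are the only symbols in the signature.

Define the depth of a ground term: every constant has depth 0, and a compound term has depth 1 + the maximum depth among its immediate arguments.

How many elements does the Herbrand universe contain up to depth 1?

Let N_k count ground terms of depth at most k. Each non-constant term of depth ≤ k is some function symbol applied to depth-≤(k−1) arguments, giving N_k = 3 + N_{k-1}^2.
N_0 = 3
N_1 = 3 + 3^2 = 12

12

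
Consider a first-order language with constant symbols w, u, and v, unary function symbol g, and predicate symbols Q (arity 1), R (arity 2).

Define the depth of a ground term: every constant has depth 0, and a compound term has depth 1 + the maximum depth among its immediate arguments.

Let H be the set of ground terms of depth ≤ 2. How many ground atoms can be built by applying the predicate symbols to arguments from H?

First count ground terms of depth ≤ 2.
Let N_k count ground terms of depth at most k. Each non-constant term of depth ≤ k is some function symbol applied to depth-≤(k−1) arguments, giving N_k = 3 + N_{k-1}.
N_0 = 3
N_1 = 3 + 3 = 6
N_2 = 3 + 6 = 9
Explicitly: w, u, v, g(w), g(u), g(v), g(g(w)), g(g(u)), g(g(v)).
So |H| = 9.
For each predicate symbol, the number of ground atoms is |H| raised to its arity; summing:
  Q: 9;  R: 9^2 = 81
Total ground atoms: 9 + 81 = 90.

90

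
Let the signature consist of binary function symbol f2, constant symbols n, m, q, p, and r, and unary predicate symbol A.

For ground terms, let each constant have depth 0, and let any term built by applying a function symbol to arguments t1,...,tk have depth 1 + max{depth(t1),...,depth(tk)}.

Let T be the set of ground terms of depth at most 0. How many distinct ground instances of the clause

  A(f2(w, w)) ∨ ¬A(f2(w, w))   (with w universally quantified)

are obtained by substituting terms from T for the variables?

5

Ground terms of depth ≤ 0:
  If N_k denotes the number of depth-≤k ground terms, the 5 constants give N_0 = 5, and each function symbol of arity r contributes N_{k-1}^r new terms at level k: N_k = 5 + N_{k-1}^2.
  N_0 = 5
  Explicitly: n, m, q, p, r.
So there are 5 ground terms available for substitution.
The clause has 1 distinct variable (w), which appears in the body. In the free term algebra distinct substitutions yield syntactically distinct ground instances.
Number of ground instances = 5.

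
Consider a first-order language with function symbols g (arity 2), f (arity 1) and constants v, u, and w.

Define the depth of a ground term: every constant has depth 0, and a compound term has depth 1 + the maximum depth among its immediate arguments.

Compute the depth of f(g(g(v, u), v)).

depth(g(v, u)) = 1 + max(0, 0) = 1
depth(g(g(v, u), v)) = 1 + max(1, 0) = 2
depth(f(g(g(v, u), v))) = 1 + depth(g(g(v, u), v)) = 1 + 2 = 3

3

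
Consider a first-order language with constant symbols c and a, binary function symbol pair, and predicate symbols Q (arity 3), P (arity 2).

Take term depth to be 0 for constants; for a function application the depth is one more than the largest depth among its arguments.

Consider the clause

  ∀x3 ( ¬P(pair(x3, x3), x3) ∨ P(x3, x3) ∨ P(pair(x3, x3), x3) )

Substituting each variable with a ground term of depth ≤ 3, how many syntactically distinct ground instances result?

Ground terms of depth ≤ 3:
  If N_k denotes the number of depth-≤k ground terms, the 2 constants give N_0 = 2, and each function symbol of arity r contributes N_{k-1}^r new terms at level k: N_k = 2 + N_{k-1}^2.
  N_0 = 2
  N_1 = 2 + 2^2 = 6
  N_2 = 2 + 6^2 = 38
  N_3 = 2 + 38^2 = 1446
So there are 1446 ground terms available for substitution.
The clause has 1 distinct variable (x3), which appears in the body. In the free term algebra distinct substitutions yield syntactically distinct ground instances.
Number of ground instances = 1446.

1446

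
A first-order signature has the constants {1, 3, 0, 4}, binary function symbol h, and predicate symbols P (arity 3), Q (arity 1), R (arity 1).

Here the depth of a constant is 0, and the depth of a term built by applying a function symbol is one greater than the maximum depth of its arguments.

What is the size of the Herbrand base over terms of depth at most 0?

72

First count ground terms of depth ≤ 0.
Count level by level. With function symbols h/2, the terms of depth ≤ k are the 4 constants together with each function applied to depth-≤(k−1) tuples, so N_k = 4 + N_{k-1}^2.
N_0 = 4
Explicitly: 1, 3, 0, 4.
So |H| = 4.
A ground atom is a predicate applied to a tuple of terms from H, so the count is the sum over predicates of |H|^arity:
  P: 4^3 = 64;  Q: 4;  R: 4
Total ground atoms: 64 + 4 + 4 = 72.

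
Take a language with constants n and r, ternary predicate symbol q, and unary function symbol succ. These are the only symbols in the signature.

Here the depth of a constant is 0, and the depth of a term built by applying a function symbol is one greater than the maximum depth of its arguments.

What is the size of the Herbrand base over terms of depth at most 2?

First count ground terms of depth ≤ 2.
Let N_k = |{terms of depth ≤ k}|. Then N_0 = 2 and N_k = 2 + N_{k-1} for k ≥ 1 (one summand per function symbol, arity giving the exponent).
N_0 = 2
N_1 = 2 + 2 = 4
N_2 = 2 + 4 = 6
So |H| = 6.
Ground atoms are formed by filling each argument slot of a predicate with a term from H, so an r-ary predicate gives |H|^r atoms:
  q: 6^3 = 216
Total ground atoms: 216.

216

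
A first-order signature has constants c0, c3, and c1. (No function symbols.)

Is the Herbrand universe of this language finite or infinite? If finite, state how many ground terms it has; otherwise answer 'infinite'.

3

There are no function symbols, so every ground term is one of the 3 constants.
The Herbrand universe is {c0, c3, c1}, which is finite with 3 elements.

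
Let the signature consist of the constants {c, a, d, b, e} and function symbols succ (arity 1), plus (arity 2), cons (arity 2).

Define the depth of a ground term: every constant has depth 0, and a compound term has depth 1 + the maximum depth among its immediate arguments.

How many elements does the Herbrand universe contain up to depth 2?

7265

Let N_k = |{terms of depth ≤ k}|. Then N_0 = 5 and N_k = 5 + N_{k-1} + N_{k-1}^2 + N_{k-1}^2 for k ≥ 1 (one summand per function symbol, arity giving the exponent).
N_0 = 5
N_1 = 5 + 5 + 5^2 + 5^2 = 60
N_2 = 5 + 60 + 60^2 + 60^2 = 7265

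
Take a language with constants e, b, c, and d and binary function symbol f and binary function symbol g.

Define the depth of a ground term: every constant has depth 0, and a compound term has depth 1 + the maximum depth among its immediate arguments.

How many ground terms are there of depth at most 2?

2596

If N_k denotes the number of depth-≤k ground terms, the 4 constants give N_0 = 4, and each function symbol of arity r contributes N_{k-1}^r new terms at level k: N_k = 4 + N_{k-1}^2 + N_{k-1}^2.
N_0 = 4
N_1 = 4 + 4^2 + 4^2 = 36
N_2 = 4 + 36^2 + 36^2 = 2596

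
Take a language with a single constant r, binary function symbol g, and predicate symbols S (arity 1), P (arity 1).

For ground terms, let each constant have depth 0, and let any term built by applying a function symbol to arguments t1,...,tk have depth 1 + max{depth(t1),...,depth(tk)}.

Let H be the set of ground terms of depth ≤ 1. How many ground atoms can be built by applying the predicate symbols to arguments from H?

4

First count ground terms of depth ≤ 1.
Let N_k count ground terms of depth at most k. Each non-constant term of depth ≤ k is some function symbol applied to depth-≤(k−1) arguments, giving N_k = 1 + N_{k-1}^2.
N_0 = 1
N_1 = 1 + 1^2 = 2
So |H| = 2.
Each predicate of arity r yields |H|^r ground atoms (one per choice of an r-tuple from H):
  S: 2;  P: 2
Total ground atoms: 2 + 2 = 4.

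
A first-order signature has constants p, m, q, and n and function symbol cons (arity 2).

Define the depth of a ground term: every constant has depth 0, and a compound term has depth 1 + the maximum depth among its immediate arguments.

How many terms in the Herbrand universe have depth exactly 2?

384

Count level by level. With function symbols cons/2, the terms of depth ≤ k are the 4 constants together with each function applied to depth-≤(k−1) tuples, so N_k = 4 + N_{k-1}^2.
N_0 = 4
N_1 = 4 + 4^2 = 20
N_2 = 4 + 20^2 = 404
Terms of depth exactly 2: N_2 − N_1 = 404 − 20 = 384.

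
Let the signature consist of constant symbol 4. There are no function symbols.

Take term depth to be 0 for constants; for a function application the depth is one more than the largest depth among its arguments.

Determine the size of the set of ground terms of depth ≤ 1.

With no function symbols every ground term is a constant, so there is exactly 1 ground term at every depth bound.
N_0 = 1
N_1 = 1
Explicitly: 4.

1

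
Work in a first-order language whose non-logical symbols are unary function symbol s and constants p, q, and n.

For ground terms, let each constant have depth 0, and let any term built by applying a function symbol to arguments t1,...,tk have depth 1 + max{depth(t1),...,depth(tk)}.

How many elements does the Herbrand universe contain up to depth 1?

6

If N_k denotes the number of depth-≤k ground terms, the 3 constants give N_0 = 3, and each function symbol of arity r contributes N_{k-1}^r new terms at level k: N_k = 3 + N_{k-1}.
N_0 = 3
N_1 = 3 + 3 = 6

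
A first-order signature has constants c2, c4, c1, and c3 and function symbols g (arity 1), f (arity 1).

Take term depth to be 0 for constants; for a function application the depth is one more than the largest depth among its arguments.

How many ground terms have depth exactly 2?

Write N_k for the number of ground terms of depth ≤ k. A term of depth ≤ k is either a constant or a function symbol applied to arguments of depth ≤ k−1, so N_k = 4 + N_{k-1} + N_{k-1}.
N_0 = 4
N_1 = 4 + 4 + 4 = 12
N_2 = 4 + 12 + 12 = 28
Terms of depth exactly 2: N_2 − N_1 = 28 − 12 = 16.

16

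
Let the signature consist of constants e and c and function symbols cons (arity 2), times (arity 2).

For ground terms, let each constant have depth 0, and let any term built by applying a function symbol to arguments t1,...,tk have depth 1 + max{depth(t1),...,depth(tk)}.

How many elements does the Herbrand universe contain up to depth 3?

Write N_k for the number of ground terms of depth ≤ k. A term of depth ≤ k is either a constant or a function symbol applied to arguments of depth ≤ k−1, so N_k = 2 + N_{k-1}^2 + N_{k-1}^2.
N_0 = 2
N_1 = 2 + 2^2 + 2^2 = 10
N_2 = 2 + 10^2 + 10^2 = 202
N_3 = 2 + 202^2 + 202^2 = 81610

81610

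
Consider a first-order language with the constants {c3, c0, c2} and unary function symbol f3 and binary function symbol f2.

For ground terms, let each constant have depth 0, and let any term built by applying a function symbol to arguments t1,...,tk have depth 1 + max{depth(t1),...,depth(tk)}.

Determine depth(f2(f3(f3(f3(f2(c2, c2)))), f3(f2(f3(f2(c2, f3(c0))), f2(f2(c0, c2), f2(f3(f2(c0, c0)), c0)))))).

7

depth(f2(c2, c2)) = 1 + max(0, 0) = 1
depth(f3(f2(c2, c2))) = 1 + depth(f2(c2, c2)) = 1 + 1 = 2
depth(f3(f3(f2(c2, c2)))) = 1 + depth(f3(f2(c2, c2))) = 1 + 2 = 3
depth(f3(f3(f3(f2(c2, c2))))) = 1 + depth(f3(f3(f2(c2, c2)))) = 1 + 3 = 4
depth(f3(c0)) = 1 + depth(c0) = 1 + 0 = 1
depth(f2(c2, f3(c0))) = 1 + max(0, 1) = 2
depth(f3(f2(c2, f3(c0)))) = 1 + depth(f2(c2, f3(c0))) = 1 + 2 = 3
depth(f2(c0, c2)) = 1 + max(0, 0) = 1
depth(f2(c0, c0)) = 1 + max(0, 0) = 1
depth(f3(f2(c0, c0))) = 1 + depth(f2(c0, c0)) = 1 + 1 = 2
depth(f2(f3(f2(c0, c0)), c0)) = 1 + max(2, 0) = 3
depth(f2(f2(c0, c2), f2(f3(f2(c0, c0)), c0))) = 1 + max(1, 3) = 4
depth(f2(f3(f2(c2, f3(c0))), f2(f2(c0, c2), f2(f3(f2(c0, c0)), c0)))) = 1 + max(3, 4) = 5
depth(f3(f2(f3(f2(c2, f3(c0))), f2(f2(c0, c2), f2(f3(f2(c0, c0)), c0))))) = 1 + depth(f2(f3(f2(c2, f3(c0))), f2(f2(c0, c2), f2(f3(f2(c0, c0)), c0)))) = 1 + 5 = 6
depth(f2(f3(f3(f3(f2(c2, c2)))), f3(f2(f3(f2(c2, f3(c0))), f2(f2(c0, c2), f2(f3(f2(c0, c0)), c0)))))) = 1 + max(4, 6) = 7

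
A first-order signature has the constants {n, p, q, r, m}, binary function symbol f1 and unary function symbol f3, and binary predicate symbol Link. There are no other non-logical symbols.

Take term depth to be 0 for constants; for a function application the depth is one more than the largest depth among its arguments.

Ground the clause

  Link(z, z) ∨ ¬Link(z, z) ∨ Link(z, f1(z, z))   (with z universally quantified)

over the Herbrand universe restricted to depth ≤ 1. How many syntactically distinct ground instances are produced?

35

Ground terms of depth ≤ 1:
  If N_k denotes the number of depth-≤k ground terms, the 5 constants give N_0 = 5, and each function symbol of arity r contributes N_{k-1}^r new terms at level k: N_k = 5 + N_{k-1}^2 + N_{k-1}.
  N_0 = 5
  N_1 = 5 + 5^2 + 5 = 35
So there are 35 ground terms available for substitution.
There is 1 variable to instantiate (z),  occurring in at least one literal, so different choices give different ground instances.
Number of ground instances = 35.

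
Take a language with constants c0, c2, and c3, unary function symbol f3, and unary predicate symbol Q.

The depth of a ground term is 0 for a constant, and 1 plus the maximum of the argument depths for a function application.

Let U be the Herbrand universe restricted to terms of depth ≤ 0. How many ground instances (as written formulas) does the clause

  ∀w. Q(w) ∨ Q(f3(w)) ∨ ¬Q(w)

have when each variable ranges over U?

Ground terms of depth ≤ 0:
  Let N_k count ground terms of depth at most k. Each non-constant term of depth ≤ k is some function symbol applied to depth-≤(k−1) arguments, giving N_k = 3 + N_{k-1}.
  N_0 = 3
  Explicitly: c0, c2, c3.
So there are 3 ground terms available for substitution.
The variable w ranges independently over the available ground terms, and distinct assignments produce distinct instances.
Number of ground instances = 3.

3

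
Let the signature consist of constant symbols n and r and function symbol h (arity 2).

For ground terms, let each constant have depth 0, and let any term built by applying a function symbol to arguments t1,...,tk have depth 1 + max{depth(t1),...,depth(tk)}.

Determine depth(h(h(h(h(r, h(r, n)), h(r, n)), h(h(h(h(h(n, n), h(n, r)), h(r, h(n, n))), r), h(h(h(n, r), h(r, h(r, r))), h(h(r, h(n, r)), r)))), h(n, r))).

7

depth(h(r, n)) = 1 + max(0, 0) = 1
depth(h(r, h(r, n))) = 1 + max(0, 1) = 2
depth(h(h(r, h(r, n)), h(r, n))) = 1 + max(2, 1) = 3
depth(h(n, n)) = 1 + max(0, 0) = 1
depth(h(n, r)) = 1 + max(0, 0) = 1
depth(h(h(n, n), h(n, r))) = 1 + max(1, 1) = 2
depth(h(r, h(n, n))) = 1 + max(0, 1) = 2
depth(h(h(h(n, n), h(n, r)), h(r, h(n, n)))) = 1 + max(2, 2) = 3
depth(h(h(h(h(n, n), h(n, r)), h(r, h(n, n))), r)) = 1 + max(3, 0) = 4
depth(h(r, r)) = 1 + max(0, 0) = 1
depth(h(r, h(r, r))) = 1 + max(0, 1) = 2
depth(h(h(n, r), h(r, h(r, r)))) = 1 + max(1, 2) = 3
depth(h(r, h(n, r))) = 1 + max(0, 1) = 2
depth(h(h(r, h(n, r)), r)) = 1 + max(2, 0) = 3
depth(h(h(h(n, r), h(r, h(r, r))), h(h(r, h(n, r)), r))) = 1 + max(3, 3) = 4
depth(h(h(h(h(h(n, n), h(n, r)), h(r, h(n, n))), r), h(h(h(n, r), h(r, h(r, r))), h(h(r, h(n, r)), r)))) = 1 + max(4, 4) = 5
depth(h(h(h(r, h(r, n)), h(r, n)), h(h(h(h(h(n, n), h(n, r)), h(r, h(n, n))), r), h(h(h(n, r), h(r, h(r, r))), h(h(r, h(n, r)), r))))) = 1 + max(3, 5) = 6
depth(h(h(h(h(r, h(r, n)), h(r, n)), h(h(h(h(h(n, n), h(n, r)), h(r, h(n, n))), r), h(h(h(n, r), h(r, h(r, r))), h(h(r, h(n, r)), r)))), h(n, r))) = 1 + max(6, 1) = 7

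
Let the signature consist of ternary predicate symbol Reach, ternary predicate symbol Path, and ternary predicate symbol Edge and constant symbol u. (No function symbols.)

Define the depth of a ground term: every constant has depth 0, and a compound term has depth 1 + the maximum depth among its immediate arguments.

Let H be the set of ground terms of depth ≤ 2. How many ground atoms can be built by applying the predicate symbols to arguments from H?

3

First count ground terms of depth ≤ 2.
With no function symbols every ground term is a constant, so there is exactly 1 ground term at every depth bound.
N_0 = 1
N_1 = 1
N_2 = 1
So |H| = 1.
Ground atoms are formed by filling each argument slot of a predicate with a term from H, so an r-ary predicate gives |H|^r atoms:
  Reach: 1^3 = 1;  Path: 1^3 = 1;  Edge: 1^3 = 1
Total ground atoms: 1 + 1 + 1 = 3.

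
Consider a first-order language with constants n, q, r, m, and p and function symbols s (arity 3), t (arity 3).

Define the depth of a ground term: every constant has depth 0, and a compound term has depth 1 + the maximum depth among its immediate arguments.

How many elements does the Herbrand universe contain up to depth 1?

Let N_k count ground terms of depth at most k. Each non-constant term of depth ≤ k is some function symbol applied to depth-≤(k−1) arguments, giving N_k = 5 + N_{k-1}^3 + N_{k-1}^3.
N_0 = 5
N_1 = 5 + 5^3 + 5^3 = 255

255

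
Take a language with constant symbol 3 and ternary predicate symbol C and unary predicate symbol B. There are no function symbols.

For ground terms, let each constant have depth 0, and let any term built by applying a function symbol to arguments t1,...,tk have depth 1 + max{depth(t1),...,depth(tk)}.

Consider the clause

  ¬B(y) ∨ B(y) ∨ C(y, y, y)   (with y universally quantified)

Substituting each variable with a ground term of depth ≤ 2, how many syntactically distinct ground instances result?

Ground terms of depth ≤ 2:
  With no function symbols every ground term is a constant, so there is exactly 1 ground term at every depth bound.
  N_0 = 1
  N_1 = 1
  N_2 = 1
So there is exactly 1 ground term available for substitution.
The body mentions the single quantified variable y; since ground terms form a free algebra, no two substitutions collapse to the same formula.
Number of ground instances = 1.

1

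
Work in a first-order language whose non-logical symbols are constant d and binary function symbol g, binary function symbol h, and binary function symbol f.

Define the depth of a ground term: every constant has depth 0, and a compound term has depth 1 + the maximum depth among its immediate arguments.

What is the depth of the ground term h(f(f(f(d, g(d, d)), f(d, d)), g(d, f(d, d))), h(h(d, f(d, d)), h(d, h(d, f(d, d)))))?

5

depth(g(d, d)) = 1 + max(0, 0) = 1
depth(f(d, g(d, d))) = 1 + max(0, 1) = 2
depth(f(d, d)) = 1 + max(0, 0) = 1
depth(f(f(d, g(d, d)), f(d, d))) = 1 + max(2, 1) = 3
depth(g(d, f(d, d))) = 1 + max(0, 1) = 2
depth(f(f(f(d, g(d, d)), f(d, d)), g(d, f(d, d)))) = 1 + max(3, 2) = 4
depth(h(d, f(d, d))) = 1 + max(0, 1) = 2
depth(h(d, h(d, f(d, d)))) = 1 + max(0, 2) = 3
depth(h(h(d, f(d, d)), h(d, h(d, f(d, d))))) = 1 + max(2, 3) = 4
depth(h(f(f(f(d, g(d, d)), f(d, d)), g(d, f(d, d))), h(h(d, f(d, d)), h(d, h(d, f(d, d)))))) = 1 + max(4, 4) = 5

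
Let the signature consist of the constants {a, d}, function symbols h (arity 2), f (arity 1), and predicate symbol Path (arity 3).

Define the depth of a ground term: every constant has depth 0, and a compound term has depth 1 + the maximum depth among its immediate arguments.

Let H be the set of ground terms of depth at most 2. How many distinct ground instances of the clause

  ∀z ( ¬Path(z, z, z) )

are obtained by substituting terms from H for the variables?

Ground terms of depth ≤ 2:
  If N_k denotes the number of depth-≤k ground terms, the 2 constants give N_0 = 2, and each function symbol of arity r contributes N_{k-1}^r new terms at level k: N_k = 2 + N_{k-1}^2 + N_{k-1}.
  N_0 = 2
  N_1 = 2 + 2^2 + 2 = 8
  N_2 = 2 + 8^2 + 8 = 74
So there are 74 ground terms available for substitution.
There is 1 variable to instantiate (z),  occurring in at least one literal, so different choices give different ground instances.
Number of ground instances = 74.

74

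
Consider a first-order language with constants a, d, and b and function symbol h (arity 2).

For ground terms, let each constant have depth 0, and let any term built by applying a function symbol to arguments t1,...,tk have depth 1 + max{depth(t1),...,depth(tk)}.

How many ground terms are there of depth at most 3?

21612

Let N_k count ground terms of depth at most k. Each non-constant term of depth ≤ k is some function symbol applied to depth-≤(k−1) arguments, giving N_k = 3 + N_{k-1}^2.
N_0 = 3
N_1 = 3 + 3^2 = 12
N_2 = 3 + 12^2 = 147
N_3 = 3 + 147^2 = 21612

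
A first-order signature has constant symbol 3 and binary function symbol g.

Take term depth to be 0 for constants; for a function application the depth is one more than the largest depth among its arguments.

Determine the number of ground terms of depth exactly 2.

3

Write N_k for the number of ground terms of depth ≤ k. A term of depth ≤ k is either a constant or a function symbol applied to arguments of depth ≤ k−1, so N_k = 1 + N_{k-1}^2.
N_0 = 1
N_1 = 1 + 1^2 = 2
N_2 = 1 + 2^2 = 5
Terms of depth exactly 2: N_2 − N_1 = 5 − 2 = 3.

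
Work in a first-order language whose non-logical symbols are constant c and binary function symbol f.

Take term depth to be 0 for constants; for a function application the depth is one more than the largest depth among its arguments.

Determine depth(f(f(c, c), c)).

depth(f(c, c)) = 1 + max(0, 0) = 1
depth(f(f(c, c), c)) = 1 + max(1, 0) = 2

2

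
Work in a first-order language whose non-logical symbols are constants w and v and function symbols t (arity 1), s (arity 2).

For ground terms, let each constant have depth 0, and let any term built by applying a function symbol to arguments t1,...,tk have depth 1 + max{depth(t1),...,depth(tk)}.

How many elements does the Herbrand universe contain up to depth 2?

74

If N_k denotes the number of depth-≤k ground terms, the 2 constants give N_0 = 2, and each function symbol of arity r contributes N_{k-1}^r new terms at level k: N_k = 2 + N_{k-1} + N_{k-1}^2.
N_0 = 2
N_1 = 2 + 2 + 2^2 = 8
N_2 = 2 + 8 + 8^2 = 74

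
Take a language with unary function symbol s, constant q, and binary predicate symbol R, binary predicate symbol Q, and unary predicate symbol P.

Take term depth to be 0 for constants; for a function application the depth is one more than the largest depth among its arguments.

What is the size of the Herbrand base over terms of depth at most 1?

10

First count ground terms of depth ≤ 1.
Let N_k count ground terms of depth at most k. Each non-constant term of depth ≤ k is some function symbol applied to depth-≤(k−1) arguments, giving N_k = 1 + N_{k-1}.
N_0 = 1
N_1 = 1 + 1 = 2
Explicitly: q, s(q).
So |H| = 2.
Ground atoms are formed by filling each argument slot of a predicate with a term from H, so an r-ary predicate gives |H|^r atoms:
  R: 2^2 = 4;  Q: 2^2 = 4;  P: 2
Total ground atoms: 4 + 4 + 2 = 10.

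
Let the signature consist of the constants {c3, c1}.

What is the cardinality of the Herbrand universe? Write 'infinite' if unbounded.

There are no function symbols, so every ground term is one of the 2 constants.
The Herbrand universe is {c3, c1}, which is finite with 2 elements.

2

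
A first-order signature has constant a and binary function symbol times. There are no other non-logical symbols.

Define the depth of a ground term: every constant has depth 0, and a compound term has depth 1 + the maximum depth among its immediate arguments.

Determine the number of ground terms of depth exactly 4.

Let N_k = |{terms of depth ≤ k}|. Then N_0 = 1 and N_k = 1 + N_{k-1}^2 for k ≥ 1 (one summand per function symbol, arity giving the exponent).
N_0 = 1
N_1 = 1 + 1^2 = 2
N_2 = 1 + 2^2 = 5
N_3 = 1 + 5^2 = 26
N_4 = 1 + 26^2 = 677
Terms of depth exactly 4: N_4 − N_3 = 677 − 26 = 651.

651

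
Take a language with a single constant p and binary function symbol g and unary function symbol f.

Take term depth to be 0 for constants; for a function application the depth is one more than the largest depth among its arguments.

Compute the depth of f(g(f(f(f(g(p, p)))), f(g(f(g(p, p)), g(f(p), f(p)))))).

6

depth(g(p, p)) = 1 + max(0, 0) = 1
depth(f(g(p, p))) = 1 + depth(g(p, p)) = 1 + 1 = 2
depth(f(f(g(p, p)))) = 1 + depth(f(g(p, p))) = 1 + 2 = 3
depth(f(f(f(g(p, p))))) = 1 + depth(f(f(g(p, p)))) = 1 + 3 = 4
depth(f(p)) = 1 + depth(p) = 1 + 0 = 1
depth(g(f(p), f(p))) = 1 + max(1, 1) = 2
depth(g(f(g(p, p)), g(f(p), f(p)))) = 1 + max(2, 2) = 3
depth(f(g(f(g(p, p)), g(f(p), f(p))))) = 1 + depth(g(f(g(p, p)), g(f(p), f(p)))) = 1 + 3 = 4
depth(g(f(f(f(g(p, p)))), f(g(f(g(p, p)), g(f(p), f(p)))))) = 1 + max(4, 4) = 5
depth(f(g(f(f(f(g(p, p)))), f(g(f(g(p, p)), g(f(p), f(p))))))) = 1 + depth(g(f(f(f(g(p, p)))), f(g(f(g(p, p)), g(f(p), f(p)))))) = 1 + 5 = 6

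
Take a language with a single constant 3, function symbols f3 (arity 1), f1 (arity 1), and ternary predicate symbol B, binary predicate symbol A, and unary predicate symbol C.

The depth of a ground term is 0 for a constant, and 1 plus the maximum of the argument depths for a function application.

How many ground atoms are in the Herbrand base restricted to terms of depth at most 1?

First count ground terms of depth ≤ 1.
Write N_k for the number of ground terms of depth ≤ k. A term of depth ≤ k is either a constant or a function symbol applied to arguments of depth ≤ k−1, so N_k = 1 + N_{k-1} + N_{k-1}.
N_0 = 1
N_1 = 1 + 1 + 1 = 3
So |H| = 3.
For each predicate symbol, the number of ground atoms is |H| raised to its arity; summing:
  B: 3^3 = 27;  A: 3^2 = 9;  C: 3
Total ground atoms: 27 + 9 + 3 = 39.

39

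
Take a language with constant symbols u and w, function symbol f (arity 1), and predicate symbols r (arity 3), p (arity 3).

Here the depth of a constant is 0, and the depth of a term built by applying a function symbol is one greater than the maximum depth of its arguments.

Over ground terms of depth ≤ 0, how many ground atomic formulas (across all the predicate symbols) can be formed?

First count ground terms of depth ≤ 0.
Let N_k count ground terms of depth at most k. Each non-constant term of depth ≤ k is some function symbol applied to depth-≤(k−1) arguments, giving N_k = 2 + N_{k-1}.
N_0 = 2
Explicitly: u, w.
So |H| = 2.
Ground atoms are formed by filling each argument slot of a predicate with a term from H, so an r-ary predicate gives |H|^r atoms:
  r: 2^3 = 8;  p: 2^3 = 8
Total ground atoms: 8 + 8 = 16.

16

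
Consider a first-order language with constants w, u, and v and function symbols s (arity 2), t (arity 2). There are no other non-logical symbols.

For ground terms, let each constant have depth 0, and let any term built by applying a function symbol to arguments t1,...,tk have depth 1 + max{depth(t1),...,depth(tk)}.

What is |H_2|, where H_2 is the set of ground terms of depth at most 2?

885

Write N_k for the number of ground terms of depth ≤ k. A term of depth ≤ k is either a constant or a function symbol applied to arguments of depth ≤ k−1, so N_k = 3 + N_{k-1}^2 + N_{k-1}^2.
N_0 = 3
N_1 = 3 + 3^2 + 3^2 = 21
N_2 = 3 + 21^2 + 21^2 = 885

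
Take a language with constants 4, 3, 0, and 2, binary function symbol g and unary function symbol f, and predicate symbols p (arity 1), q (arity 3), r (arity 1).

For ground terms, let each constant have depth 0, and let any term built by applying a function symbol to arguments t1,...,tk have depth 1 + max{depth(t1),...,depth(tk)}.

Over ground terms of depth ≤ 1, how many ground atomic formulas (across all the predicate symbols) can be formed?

13872

First count ground terms of depth ≤ 1.
Let N_k = |{terms of depth ≤ k}|. Then N_0 = 4 and N_k = 4 + N_{k-1}^2 + N_{k-1} for k ≥ 1 (one summand per function symbol, arity giving the exponent).
N_0 = 4
N_1 = 4 + 4^2 + 4 = 24
So |H| = 24.
Each predicate of arity r yields |H|^r ground atoms (one per choice of an r-tuple from H):
  p: 24;  q: 24^3 = 13824;  r: 24
Total ground atoms: 24 + 13824 + 24 = 13872.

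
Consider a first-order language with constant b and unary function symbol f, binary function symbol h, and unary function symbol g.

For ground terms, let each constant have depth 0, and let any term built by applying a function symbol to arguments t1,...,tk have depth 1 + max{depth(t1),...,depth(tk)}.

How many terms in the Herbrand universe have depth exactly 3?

Write N_k for the number of ground terms of depth ≤ k. A term of depth ≤ k is either a constant or a function symbol applied to arguments of depth ≤ k−1, so N_k = 1 + N_{k-1} + N_{k-1}^2 + N_{k-1}.
N_0 = 1
N_1 = 1 + 1 + 1^2 + 1 = 4
N_2 = 1 + 4 + 4^2 + 4 = 25
N_3 = 1 + 25 + 25^2 + 25 = 676
Terms of depth exactly 3: N_3 − N_2 = 676 − 25 = 651.

651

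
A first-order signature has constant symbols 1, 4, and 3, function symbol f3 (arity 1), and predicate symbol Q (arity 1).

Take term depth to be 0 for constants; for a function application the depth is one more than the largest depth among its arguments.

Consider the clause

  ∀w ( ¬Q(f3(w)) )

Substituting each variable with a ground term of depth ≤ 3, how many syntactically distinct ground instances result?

Ground terms of depth ≤ 3:
  Write N_k for the number of ground terms of depth ≤ k. A term of depth ≤ k is either a constant or a function symbol applied to arguments of depth ≤ k−1, so N_k = 3 + N_{k-1}.
  N_0 = 3
  N_1 = 3 + 3 = 6
  N_2 = 3 + 6 = 9
  N_3 = 3 + 9 = 12
  Explicitly: 1, 4, 3, f3(1), f3(4), f3(3), f3(f3(1)), f3(f3(4)), f3(f3(3)), f3(f3(f3(1))), f3(f3(f3(4))), f3(f3(f3(3))).
So there are 12 ground terms available for substitution.
The variable w ranges independently over the available ground terms, and distinct assignments produce distinct instances.
Number of ground instances = 12.

12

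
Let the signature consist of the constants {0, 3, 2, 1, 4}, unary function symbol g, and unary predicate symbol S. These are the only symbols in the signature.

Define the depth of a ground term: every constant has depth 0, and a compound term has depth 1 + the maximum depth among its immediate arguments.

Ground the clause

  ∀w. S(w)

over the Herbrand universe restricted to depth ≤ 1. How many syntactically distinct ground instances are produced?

Ground terms of depth ≤ 1:
  Count level by level. With function symbols g/1, the terms of depth ≤ k are the 5 constants together with each function applied to depth-≤(k−1) tuples, so N_k = 5 + N_{k-1}.
  N_0 = 5
  N_1 = 5 + 5 = 10
  Explicitly: 0, 3, 2, 1, 4, g(0), g(3), g(2), g(1), g(4).
So there are 10 ground terms available for substitution.
There is 1 variable to instantiate (w),  occurring in at least one literal, so different choices give different ground instances.
Number of ground instances = 10.

10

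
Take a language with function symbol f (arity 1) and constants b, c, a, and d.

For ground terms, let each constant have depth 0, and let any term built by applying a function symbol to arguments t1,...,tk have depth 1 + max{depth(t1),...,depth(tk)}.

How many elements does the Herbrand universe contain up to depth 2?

12

Count level by level. With function symbols f/1, the terms of depth ≤ k are the 4 constants together with each function applied to depth-≤(k−1) tuples, so N_k = 4 + N_{k-1}.
N_0 = 4
N_1 = 4 + 4 = 8
N_2 = 4 + 8 = 12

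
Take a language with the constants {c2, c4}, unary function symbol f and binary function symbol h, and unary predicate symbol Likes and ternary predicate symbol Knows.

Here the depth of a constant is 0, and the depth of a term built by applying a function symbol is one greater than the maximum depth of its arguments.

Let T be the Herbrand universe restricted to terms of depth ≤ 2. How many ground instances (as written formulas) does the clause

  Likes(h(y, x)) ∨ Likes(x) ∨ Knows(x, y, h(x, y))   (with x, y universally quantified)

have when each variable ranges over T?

Ground terms of depth ≤ 2:
  Let N_k = |{terms of depth ≤ k}|. Then N_0 = 2 and N_k = 2 + N_{k-1} + N_{k-1}^2 for k ≥ 1 (one summand per function symbol, arity giving the exponent).
  N_0 = 2
  N_1 = 2 + 2 + 2^2 = 8
  N_2 = 2 + 8 + 8^2 = 74
So there are 74 ground terms available for substitution.
The clause has 2 distinct variables (x, y), each appearing in the body. In the free term algebra distinct substitutions yield syntactically distinct ground instances.
Number of ground instances = 74^2 = 5476.

5476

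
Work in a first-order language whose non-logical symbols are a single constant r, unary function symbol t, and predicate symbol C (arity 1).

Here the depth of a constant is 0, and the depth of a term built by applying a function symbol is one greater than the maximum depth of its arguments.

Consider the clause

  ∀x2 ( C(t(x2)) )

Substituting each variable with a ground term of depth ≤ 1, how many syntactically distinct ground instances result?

Ground terms of depth ≤ 1:
  Count level by level. With function symbols t/1, the terms of depth ≤ k are the 1 constant together with each function applied to depth-≤(k−1) tuples, so N_k = 1 + N_{k-1}.
  N_0 = 1
  N_1 = 1 + 1 = 2
  Explicitly: r, t(r).
So there are 2 ground terms available for substitution.
The body mentions the single quantified variable x2; since ground terms form a free algebra, no two substitutions collapse to the same formula.
Number of ground instances = 2.

2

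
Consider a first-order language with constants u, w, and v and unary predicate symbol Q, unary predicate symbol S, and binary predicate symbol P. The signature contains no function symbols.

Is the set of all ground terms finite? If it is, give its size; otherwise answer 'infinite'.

3

There are no function symbols, so every ground term is one of the 3 constants.
The Herbrand universe is {u, w, v}, which is finite with 3 elements.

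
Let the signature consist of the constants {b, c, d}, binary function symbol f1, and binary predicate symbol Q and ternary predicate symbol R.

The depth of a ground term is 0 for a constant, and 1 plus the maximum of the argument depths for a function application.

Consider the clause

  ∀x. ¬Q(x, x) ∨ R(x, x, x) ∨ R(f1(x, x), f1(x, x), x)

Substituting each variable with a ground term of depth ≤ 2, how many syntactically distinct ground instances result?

147

Ground terms of depth ≤ 2:
  Let N_k count ground terms of depth at most k. Each non-constant term of depth ≤ k is some function symbol applied to depth-≤(k−1) arguments, giving N_k = 3 + N_{k-1}^2.
  N_0 = 3
  N_1 = 3 + 3^2 = 12
  N_2 = 3 + 12^2 = 147
So there are 147 ground terms available for substitution.
The clause has 1 distinct variable (x), which appears in the body. In the free term algebra distinct substitutions yield syntactically distinct ground instances.
Number of ground instances = 147.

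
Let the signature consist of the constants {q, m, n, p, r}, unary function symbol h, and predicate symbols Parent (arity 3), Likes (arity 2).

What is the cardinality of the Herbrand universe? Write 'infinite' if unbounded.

The signature has at least one function symbol (h, arity 1) and at least one constant (q).
Iterating h gives infinitely many distinct ground terms: q, h(q), h(h(q)), ...
So the Herbrand universe is infinite.

infinite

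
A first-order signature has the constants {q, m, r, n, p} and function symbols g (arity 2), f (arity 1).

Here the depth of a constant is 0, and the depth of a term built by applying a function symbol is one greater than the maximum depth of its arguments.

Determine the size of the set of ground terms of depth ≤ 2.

1265

Write N_k for the number of ground terms of depth ≤ k. A term of depth ≤ k is either a constant or a function symbol applied to arguments of depth ≤ k−1, so N_k = 5 + N_{k-1}^2 + N_{k-1}.
N_0 = 5
N_1 = 5 + 5^2 + 5 = 35
N_2 = 5 + 35^2 + 35 = 1265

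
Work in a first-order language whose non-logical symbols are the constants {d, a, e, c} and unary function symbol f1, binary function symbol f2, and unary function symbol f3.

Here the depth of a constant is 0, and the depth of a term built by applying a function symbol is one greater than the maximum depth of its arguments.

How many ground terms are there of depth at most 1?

Write N_k for the number of ground terms of depth ≤ k. A term of depth ≤ k is either a constant or a function symbol applied to arguments of depth ≤ k−1, so N_k = 4 + N_{k-1} + N_{k-1}^2 + N_{k-1}.
N_0 = 4
N_1 = 4 + 4 + 4^2 + 4 = 28

28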